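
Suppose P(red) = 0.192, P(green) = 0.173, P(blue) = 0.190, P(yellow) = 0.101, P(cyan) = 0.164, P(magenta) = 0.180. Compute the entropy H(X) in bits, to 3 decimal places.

2.557 bits

H = −Σ pᵢ log₂ pᵢ.
−0.192·log₂(0.192) = 0.4571
−0.173·log₂(0.173) = 0.4379
−0.190·log₂(0.190) = 0.4552
−0.101·log₂(0.101) = 0.3341
−0.164·log₂(0.164) = 0.4278
−0.180·log₂(0.180) = 0.4453
Sum ≈ 2.5574 → 2.557 bits.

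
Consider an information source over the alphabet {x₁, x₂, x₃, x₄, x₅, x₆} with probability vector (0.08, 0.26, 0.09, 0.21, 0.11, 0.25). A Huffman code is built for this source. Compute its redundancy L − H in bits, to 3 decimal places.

0.017 bits

Entropy H = −Σ p log₂ p ≈ 2.4326 bits.
Huffman merges: 2/25+9/100→17/100; 11/100+17/100→7/25; 21/100+1/4→23/50; 13/50+7/25→27/50; 23/50+27/50→1. L = 49/20 ≈ 2.4500.
L − H = 2.4500 − 2.4326 = 0.017 bits.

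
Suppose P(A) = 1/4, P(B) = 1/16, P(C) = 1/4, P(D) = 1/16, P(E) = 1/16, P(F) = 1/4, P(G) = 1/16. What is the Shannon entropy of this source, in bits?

2.5 bits

Each probability is a power of 1/2, so log₂(1/p) is an integer.
H = Σ p·log₂(1/p) = 1/4·2 + 1/16·4 + 1/4·2 + 1/16·4 + 1/16·4 + 1/4·2 + 1/16·4 = 2.5 bits.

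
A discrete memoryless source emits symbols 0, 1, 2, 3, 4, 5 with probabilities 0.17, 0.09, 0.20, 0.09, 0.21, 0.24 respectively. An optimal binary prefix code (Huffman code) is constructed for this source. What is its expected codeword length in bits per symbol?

Repeatedly combine the two least-probable nodes; the expected code length is the sum of the merged weights.
merge 9/100 + 9/100 → 9/50
merge 17/100 + 9/50 → 7/20
merge 1/5 + 21/100 → 41/100
merge 6/25 + 7/20 → 59/100
merge 41/100 + 59/100 → 1
L = 9/50 + 7/20 + 41/100 + 59/100 + 1 = 253/100 = 2.53 bits/symbol.

2.53 bits/symbol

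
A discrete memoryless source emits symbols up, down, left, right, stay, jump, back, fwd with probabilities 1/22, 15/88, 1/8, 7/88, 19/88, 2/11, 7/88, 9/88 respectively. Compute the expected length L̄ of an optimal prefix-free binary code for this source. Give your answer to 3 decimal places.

2.909 bits/symbol

Repeatedly combine the two least-probable nodes; the expected code length is the sum of the merged weights.
merge 1/22 + 7/88 → 1/8
merge 7/88 + 9/88 → 2/11
merge 1/8 + 1/8 → 1/4
merge 15/88 + 2/11 → 31/88
merge 2/11 + 19/88 → 35/88
merge 1/4 + 31/88 → 53/88
merge 35/88 + 53/88 → 1
L = 1/8 + 2/11 + 1/4 + 31/88 + 35/88 + 53/88 + 1 = 32/11 ≈ 2.909 bits/symbol.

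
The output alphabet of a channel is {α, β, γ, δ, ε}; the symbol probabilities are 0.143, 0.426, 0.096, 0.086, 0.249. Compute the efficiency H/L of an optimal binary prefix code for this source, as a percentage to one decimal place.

98.7%

Entropy H = −Σ p log₂ p ≈ 2.0541 bits.
Huffman merges: 43/500+12/125→91/500; 143/1000+91/500→13/40; 249/1000+13/40→287/500; 213/500+287/500→1. L = 2081/1000 ≈ 2.0810.
Efficiency = H/L = 2.0541/2.0810 = 98.7%.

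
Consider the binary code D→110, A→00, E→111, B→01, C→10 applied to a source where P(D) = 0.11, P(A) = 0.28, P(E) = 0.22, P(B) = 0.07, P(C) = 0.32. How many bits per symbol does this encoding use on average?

2.33 bits/symbol

L̄ = Σ pᵢ·ℓᵢ = 0.11·3 + 0.28·2 + 0.22·3 + 0.07·2 + 0.32·2 = 2.33 bits/symbol.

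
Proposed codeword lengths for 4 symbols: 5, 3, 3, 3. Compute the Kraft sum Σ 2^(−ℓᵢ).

With common denominator 2^5 = 32: Σ 2^(−ℓᵢ) = 1/32 + 4/32 + 4/32 + 4/32 = 13/32 = 0.40625.

0.40625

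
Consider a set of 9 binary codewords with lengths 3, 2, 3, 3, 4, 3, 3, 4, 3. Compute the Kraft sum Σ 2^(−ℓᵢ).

With common denominator 2^4 = 16: Σ 2^(−ℓᵢ) = 2/16 + 4/16 + 2/16 + 2/16 + 1/16 + 2/16 + 2/16 + 1/16 + 2/16 = 18/16 = 1.125.

1.125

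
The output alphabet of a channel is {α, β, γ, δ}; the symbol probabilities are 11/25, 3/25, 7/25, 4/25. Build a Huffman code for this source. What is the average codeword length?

Repeatedly combine the two least-probable nodes; the expected code length is the sum of the merged weights.
merge 3/25 + 4/25 → 7/25
merge 7/25 + 7/25 → 14/25
merge 11/25 + 14/25 → 1
L = 7/25 + 14/25 + 1 = 46/25 = 1.84 bits/symbol.

1.84 bits/symbol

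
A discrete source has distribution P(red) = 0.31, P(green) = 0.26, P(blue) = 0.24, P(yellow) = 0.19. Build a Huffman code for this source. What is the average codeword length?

2 bits/symbol

Repeatedly combine the two least-probable nodes; the expected code length is the sum of the merged weights.
merge 19/100 + 6/25 → 43/100
merge 13/50 + 31/100 → 57/100
merge 43/100 + 57/100 → 1
L = 43/100 + 57/100 + 1 = 2 bits/symbol.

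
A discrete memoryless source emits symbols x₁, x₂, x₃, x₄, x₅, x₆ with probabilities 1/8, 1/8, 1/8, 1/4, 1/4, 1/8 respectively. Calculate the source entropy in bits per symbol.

Each probability is a power of 1/2, so log₂(1/p) is an integer.
H = Σ p·log₂(1/p) = 1/8·3 + 1/8·3 + 1/8·3 + 1/4·2 + 1/4·2 + 1/8·3 = 2.5 bits.

2.5 bits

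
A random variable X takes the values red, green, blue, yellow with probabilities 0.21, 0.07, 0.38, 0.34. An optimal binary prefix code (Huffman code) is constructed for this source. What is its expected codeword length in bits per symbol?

Repeatedly combine the two least-probable nodes; the expected code length is the sum of the merged weights.
merge 7/100 + 21/100 → 7/25
merge 7/25 + 17/50 → 31/50
merge 19/50 + 31/50 → 1
L = 7/25 + 31/50 + 1 = 19/10 = 1.9 bits/symbol.

1.9 bits/symbol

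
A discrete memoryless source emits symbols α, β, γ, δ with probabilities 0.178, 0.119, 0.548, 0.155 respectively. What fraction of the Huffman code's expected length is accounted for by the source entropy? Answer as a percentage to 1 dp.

98.6%

Entropy H = −Σ p log₂ p ≈ 1.7011 bits.
Huffman merges: 119/1000+31/200→137/500; 89/500+137/500→113/250; 113/250+137/250→1. L = 863/500 ≈ 1.7260.
Efficiency = H/L = 1.7011/1.7260 = 98.6%.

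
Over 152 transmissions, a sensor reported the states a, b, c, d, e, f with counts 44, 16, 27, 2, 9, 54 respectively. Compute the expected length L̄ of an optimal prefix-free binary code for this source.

2.25 bits/symbol

Probabilities are the counts divided by 152.
Repeatedly combine the two least-probable nodes; the expected code length is the sum of the merged weights.
merge 1/76 + 9/152 → 11/152
merge 11/152 + 2/19 → 27/152
merge 27/152 + 27/152 → 27/76
merge 11/38 + 27/76 → 49/76
merge 27/76 + 49/76 → 1
L = 11/152 + 27/152 + 27/76 + 49/76 + 1 = 9/4 = 2.25 bits/symbol.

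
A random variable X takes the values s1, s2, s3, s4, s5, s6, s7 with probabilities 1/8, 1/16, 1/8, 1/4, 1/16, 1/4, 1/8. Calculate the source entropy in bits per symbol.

2.625 bits

Each probability is a power of 1/2, so log₂(1/p) is an integer.
H = Σ p·log₂(1/p) = 1/8·3 + 1/16·4 + 1/8·3 + 1/4·2 + 1/16·4 + 1/4·2 + 1/8·3 = 2.625 bits.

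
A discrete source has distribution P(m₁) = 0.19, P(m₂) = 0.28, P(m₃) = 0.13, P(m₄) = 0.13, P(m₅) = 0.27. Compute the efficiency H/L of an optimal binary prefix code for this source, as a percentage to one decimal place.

99.3%

Entropy H = −Σ p log₂ p ≈ 2.2448 bits.
Huffman merges: 13/100+13/100→13/50; 19/100+13/50→9/20; 27/100+7/25→11/20; 9/20+11/20→1. L = 113/50 ≈ 2.2600.
Efficiency = H/L = 2.2448/2.2600 = 99.3%.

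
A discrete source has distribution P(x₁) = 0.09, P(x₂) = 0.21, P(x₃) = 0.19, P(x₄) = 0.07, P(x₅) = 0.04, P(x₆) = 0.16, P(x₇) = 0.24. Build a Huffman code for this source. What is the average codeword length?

Repeatedly combine the two least-probable nodes; the expected code length is the sum of the merged weights.
merge 1/25 + 7/100 → 11/100
merge 9/100 + 11/100 → 1/5
merge 4/25 + 19/100 → 7/20
merge 1/5 + 21/100 → 41/100
merge 6/25 + 7/20 → 59/100
merge 41/100 + 59/100 → 1
L = 11/100 + 1/5 + 7/20 + 41/100 + 59/100 + 1 = 133/50 = 2.66 bits/symbol.

2.66 bits/symbol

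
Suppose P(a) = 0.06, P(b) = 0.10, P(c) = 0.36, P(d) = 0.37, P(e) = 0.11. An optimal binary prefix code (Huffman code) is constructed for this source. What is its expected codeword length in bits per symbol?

2.06 bits/symbol

Repeatedly combine the two least-probable nodes; the expected code length is the sum of the merged weights.
merge 3/50 + 1/10 → 4/25
merge 11/100 + 4/25 → 27/100
merge 27/100 + 9/25 → 63/100
merge 37/100 + 63/100 → 1
L = 4/25 + 27/100 + 63/100 + 1 = 103/50 = 2.06 bits/symbol.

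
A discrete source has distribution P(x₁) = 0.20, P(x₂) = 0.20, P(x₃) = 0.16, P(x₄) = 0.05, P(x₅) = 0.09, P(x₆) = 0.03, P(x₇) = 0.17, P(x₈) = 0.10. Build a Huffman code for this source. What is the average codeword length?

2.85 bits/symbol

Repeatedly combine the two least-probable nodes; the expected code length is the sum of the merged weights.
merge 3/100 + 1/20 → 2/25
merge 2/25 + 9/100 → 17/100
merge 1/10 + 4/25 → 13/50
merge 17/100 + 17/100 → 17/50
merge 1/5 + 1/5 → 2/5
merge 13/50 + 17/50 → 3/5
merge 2/5 + 3/5 → 1
L = 2/25 + 17/100 + 13/50 + 17/50 + 2/5 + 3/5 + 1 = 57/20 = 2.85 bits/symbol.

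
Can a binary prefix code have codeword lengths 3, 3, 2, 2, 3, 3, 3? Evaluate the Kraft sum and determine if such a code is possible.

With common denominator 2^3 = 8: Σ 2^(−ℓᵢ) = 1/8 + 1/8 + 2/8 + 2/8 + 1/8 + 1/8 + 1/8 = 9/8 = 1.125.
Kraft's inequality requires Σ ≤ 1; here Σ = 1.125 > 1, so no such prefix code exists.

1.125; no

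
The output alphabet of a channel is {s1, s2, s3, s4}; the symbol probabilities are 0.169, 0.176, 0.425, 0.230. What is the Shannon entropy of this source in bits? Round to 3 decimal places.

H = −Σ pᵢ log₂ pᵢ.
−0.169·log₂(0.169) = 0.4335
−0.176·log₂(0.176) = 0.4411
−0.425·log₂(0.425) = 0.5246
−0.230·log₂(0.230) = 0.4877
Sum ≈ 1.8869 → 1.887 bits.

1.887 bits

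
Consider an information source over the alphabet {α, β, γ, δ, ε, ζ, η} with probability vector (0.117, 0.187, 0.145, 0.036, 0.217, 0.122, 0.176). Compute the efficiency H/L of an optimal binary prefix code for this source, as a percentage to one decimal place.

97.5%

Entropy H = −Σ p log₂ p ≈ 2.6808 bits.
Huffman merges: 9/250+117/1000→153/1000; 61/500+29/200→267/1000; 153/1000+22/125→329/1000; 187/1000+217/1000→101/250; 267/1000+329/1000→149/250; 101/250+149/250→1. L = 2749/1000 ≈ 2.7490.
Efficiency = H/L = 2.6808/2.7490 = 97.5%.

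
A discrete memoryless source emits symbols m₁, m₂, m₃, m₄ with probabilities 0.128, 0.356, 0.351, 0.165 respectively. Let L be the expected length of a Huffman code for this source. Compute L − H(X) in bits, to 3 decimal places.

Entropy H = −Σ p log₂ p ≈ 1.8692 bits.
Huffman merges: 16/125+33/200→293/1000; 293/1000+351/1000→161/250; 89/250+161/250→1. L = 1937/1000 ≈ 1.9370.
L − H = 1.9370 − 1.8692 = 0.068 bits.

0.068 bits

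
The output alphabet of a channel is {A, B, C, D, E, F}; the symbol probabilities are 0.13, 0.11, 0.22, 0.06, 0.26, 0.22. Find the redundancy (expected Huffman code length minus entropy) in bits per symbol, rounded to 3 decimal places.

Entropy H = −Σ p log₂ p ≈ 2.4429 bits.
Huffman merges: 3/50+11/100→17/100; 13/100+17/100→3/10; 11/50+11/50→11/25; 13/50+3/10→14/25; 11/25+14/25→1. L = 247/100 ≈ 2.4700.
L − H = 2.4700 − 2.4429 = 0.027 bits.

0.027 bits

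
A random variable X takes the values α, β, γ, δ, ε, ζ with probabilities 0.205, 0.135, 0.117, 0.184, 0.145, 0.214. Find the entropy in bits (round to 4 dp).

H = −Σ pᵢ log₂ pᵢ.
−0.205·log₂(0.205) = 0.4687
−0.135·log₂(0.135) = 0.3900
−0.117·log₂(0.117) = 0.3622
−0.184·log₂(0.184) = 0.4494
−0.145·log₂(0.145) = 0.4040
−0.214·log₂(0.214) = 0.4760
Sum ≈ 2.5502 → 2.5502 bits.

2.5502 bits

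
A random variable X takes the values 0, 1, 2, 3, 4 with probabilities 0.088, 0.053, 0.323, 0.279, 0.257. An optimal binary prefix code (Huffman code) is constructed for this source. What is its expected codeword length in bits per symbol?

2.141 bits/symbol

Repeatedly combine the two least-probable nodes; the expected code length is the sum of the merged weights.
merge 53/1000 + 11/125 → 141/1000
merge 141/1000 + 257/1000 → 199/500
merge 279/1000 + 323/1000 → 301/500
merge 199/500 + 301/500 → 1
L = 141/1000 + 199/500 + 301/500 + 1 = 2141/1000 = 2.141 bits/symbol.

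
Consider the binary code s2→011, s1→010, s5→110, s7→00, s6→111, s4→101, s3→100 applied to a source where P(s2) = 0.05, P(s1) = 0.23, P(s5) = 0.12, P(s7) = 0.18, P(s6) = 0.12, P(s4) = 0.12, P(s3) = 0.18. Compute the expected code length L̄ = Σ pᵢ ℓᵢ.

L̄ = Σ pᵢ·ℓᵢ = 0.05·3 + 0.23·3 + 0.12·3 + 0.18·2 + 0.12·3 + 0.12·3 + 0.18·3 = 2.82 bits/symbol.

2.82 bits/symbol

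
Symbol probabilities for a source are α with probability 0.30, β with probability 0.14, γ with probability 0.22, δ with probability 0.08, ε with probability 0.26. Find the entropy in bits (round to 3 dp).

2.196 bits

H = −Σ pᵢ log₂ pᵢ.
−0.30·log₂(0.30) = 0.5211
−0.14·log₂(0.14) = 0.3971
−0.22·log₂(0.22) = 0.4806
−0.08·log₂(0.08) = 0.2915
−0.26·log₂(0.26) = 0.5053
Sum ≈ 2.1956 → 2.196 bits.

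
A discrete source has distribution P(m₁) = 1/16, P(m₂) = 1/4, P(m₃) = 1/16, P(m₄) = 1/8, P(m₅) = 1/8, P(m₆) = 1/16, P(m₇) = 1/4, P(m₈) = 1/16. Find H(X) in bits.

Each probability is a power of 1/2, so log₂(1/p) is an integer.
H = Σ p·log₂(1/p) = 1/16·4 + 1/4·2 + 1/16·4 + 1/8·3 + 1/8·3 + 1/16·4 + 1/4·2 + 1/16·4 = 2.75 bits.

2.75 bits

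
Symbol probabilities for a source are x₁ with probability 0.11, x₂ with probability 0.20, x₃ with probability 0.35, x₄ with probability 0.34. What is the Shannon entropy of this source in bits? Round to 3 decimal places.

H = −Σ pᵢ log₂ pᵢ.
−0.11·log₂(0.11) = 0.3503
−0.20·log₂(0.20) = 0.4644
−0.35·log₂(0.35) = 0.5301
−0.34·log₂(0.34) = 0.5292
Sum ≈ 1.8739 → 1.874 bits.

1.874 bits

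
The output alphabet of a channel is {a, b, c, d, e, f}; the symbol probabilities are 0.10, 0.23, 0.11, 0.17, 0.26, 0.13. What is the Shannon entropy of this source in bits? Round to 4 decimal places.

2.4927 bits

H = −Σ pᵢ log₂ pᵢ.
−0.10·log₂(0.10) = 0.3322
−0.23·log₂(0.23) = 0.4877
−0.11·log₂(0.11) = 0.3503
−0.17·log₂(0.17) = 0.4346
−0.26·log₂(0.26) = 0.5053
−0.13·log₂(0.13) = 0.3826
Sum ≈ 2.4927 → 2.4927 bits.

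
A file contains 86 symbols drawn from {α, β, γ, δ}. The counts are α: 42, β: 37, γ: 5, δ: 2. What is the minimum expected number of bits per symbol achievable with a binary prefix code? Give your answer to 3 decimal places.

1.593 bits/symbol

Probabilities are the counts divided by 86.
Repeatedly combine the two least-probable nodes; the expected code length is the sum of the merged weights.
merge 1/43 + 5/86 → 7/86
merge 7/86 + 37/86 → 22/43
merge 21/43 + 22/43 → 1
L = 7/86 + 22/43 + 1 = 137/86 ≈ 1.593 bits/symbol.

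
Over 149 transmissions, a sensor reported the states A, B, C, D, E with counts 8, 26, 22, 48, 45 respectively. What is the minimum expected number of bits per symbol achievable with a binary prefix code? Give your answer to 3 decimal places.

Probabilities are the counts divided by 149.
Repeatedly combine the two least-probable nodes; the expected code length is the sum of the merged weights.
merge 8/149 + 22/149 → 30/149
merge 26/149 + 30/149 → 56/149
merge 45/149 + 48/149 → 93/149
merge 56/149 + 93/149 → 1
L = 30/149 + 56/149 + 93/149 + 1 = 328/149 ≈ 2.201 bits/symbol.

2.201 bits/symbol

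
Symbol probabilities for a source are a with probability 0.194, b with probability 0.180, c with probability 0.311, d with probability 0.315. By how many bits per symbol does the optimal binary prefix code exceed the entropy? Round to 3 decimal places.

Entropy H = −Σ p log₂ p ≈ 1.9533 bits.
Huffman merges: 9/50+97/500→187/500; 311/1000+63/200→313/500; 187/500+313/500→1. L = 2 ≈ 2.0000.
L − H = 2.0000 − 1.9533 = 0.047 bits.

0.047 bits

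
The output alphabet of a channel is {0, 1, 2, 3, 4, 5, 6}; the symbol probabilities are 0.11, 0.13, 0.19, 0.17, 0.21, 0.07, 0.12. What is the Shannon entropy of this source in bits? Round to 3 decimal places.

H = −Σ pᵢ log₂ pᵢ.
−0.11·log₂(0.11) = 0.3503
−0.13·log₂(0.13) = 0.3826
−0.19·log₂(0.19) = 0.4552
−0.17·log₂(0.17) = 0.4346
−0.21·log₂(0.21) = 0.4728
−0.07·log₂(0.07) = 0.2686
−0.12·log₂(0.12) = 0.3671
Sum ≈ 2.7312 → 2.731 bits.

2.731 bits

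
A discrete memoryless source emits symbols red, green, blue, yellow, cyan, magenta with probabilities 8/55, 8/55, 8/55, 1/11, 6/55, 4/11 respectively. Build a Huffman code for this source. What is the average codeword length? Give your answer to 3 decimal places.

2.473 bits/symbol

Repeatedly combine the two least-probable nodes; the expected code length is the sum of the merged weights.
merge 1/11 + 6/55 → 1/5
merge 8/55 + 8/55 → 16/55
merge 8/55 + 1/5 → 19/55
merge 16/55 + 19/55 → 7/11
merge 4/11 + 7/11 → 1
L = 1/5 + 16/55 + 19/55 + 7/11 + 1 = 136/55 ≈ 2.473 bits/symbol.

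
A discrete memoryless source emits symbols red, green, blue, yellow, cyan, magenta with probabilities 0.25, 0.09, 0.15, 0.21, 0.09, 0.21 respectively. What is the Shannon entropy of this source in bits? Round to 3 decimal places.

H = −Σ pᵢ log₂ pᵢ.
−0.25·log₂(0.25) = 0.5000
−0.09·log₂(0.09) = 0.3127
−0.15·log₂(0.15) = 0.4105
−0.21·log₂(0.21) = 0.4728
−0.09·log₂(0.09) = 0.3127
−0.21·log₂(0.21) = 0.4728
Sum ≈ 2.4815 → 2.481 bits.

2.481 bits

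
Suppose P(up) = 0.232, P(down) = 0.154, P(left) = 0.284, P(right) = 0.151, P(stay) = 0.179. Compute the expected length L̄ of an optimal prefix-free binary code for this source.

2.305 bits/symbol

Repeatedly combine the two least-probable nodes; the expected code length is the sum of the merged weights.
merge 151/1000 + 77/500 → 61/200
merge 179/1000 + 29/125 → 411/1000
merge 71/250 + 61/200 → 589/1000
merge 411/1000 + 589/1000 → 1
L = 61/200 + 411/1000 + 589/1000 + 1 = 461/200 = 2.305 bits/symbol.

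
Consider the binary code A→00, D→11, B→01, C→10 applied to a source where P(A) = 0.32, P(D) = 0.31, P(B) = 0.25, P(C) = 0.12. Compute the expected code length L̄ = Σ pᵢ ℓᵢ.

L̄ = Σ pᵢ·ℓᵢ = 0.32·2 + 0.31·2 + 0.25·2 + 0.12·2 = 2 bits/symbol.

2 bits/symbol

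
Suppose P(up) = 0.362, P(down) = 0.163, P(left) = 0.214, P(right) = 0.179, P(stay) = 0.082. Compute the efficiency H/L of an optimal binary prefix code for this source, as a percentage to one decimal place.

Entropy H = −Σ p log₂ p ≈ 2.1734 bits.
Huffman merges: 41/500+163/1000→49/200; 179/1000+107/500→393/1000; 49/200+181/500→607/1000; 393/1000+607/1000→1. L = 449/200 ≈ 2.2450.
Efficiency = H/L = 2.1734/2.2450 = 96.8%.

96.8%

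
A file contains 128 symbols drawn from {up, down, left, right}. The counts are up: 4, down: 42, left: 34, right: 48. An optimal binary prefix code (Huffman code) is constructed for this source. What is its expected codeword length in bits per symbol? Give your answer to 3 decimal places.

1.922 bits/symbol

Probabilities are the counts divided by 128.
Repeatedly combine the two least-probable nodes; the expected code length is the sum of the merged weights.
merge 1/32 + 17/64 → 19/64
merge 19/64 + 21/64 → 5/8
merge 3/8 + 5/8 → 1
L = 19/64 + 5/8 + 1 = 123/64 ≈ 1.922 bits/symbol.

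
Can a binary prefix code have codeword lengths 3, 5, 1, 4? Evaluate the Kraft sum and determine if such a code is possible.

With common denominator 2^5 = 32: Σ 2^(−ℓᵢ) = 4/32 + 1/32 + 16/32 + 2/32 = 23/32 = 0.71875.
Kraft's inequality requires Σ ≤ 1; here Σ = 0.71875 ≤ 1, so such a prefix code exists.

0.71875; yes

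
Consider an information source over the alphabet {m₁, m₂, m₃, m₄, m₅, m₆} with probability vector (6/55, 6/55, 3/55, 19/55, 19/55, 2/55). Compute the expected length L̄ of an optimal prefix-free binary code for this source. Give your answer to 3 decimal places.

Repeatedly combine the two least-probable nodes; the expected code length is the sum of the merged weights.
merge 2/55 + 3/55 → 1/11
merge 1/11 + 6/55 → 1/5
merge 6/55 + 1/5 → 17/55
merge 17/55 + 19/55 → 36/55
merge 19/55 + 36/55 → 1
L = 1/11 + 1/5 + 17/55 + 36/55 + 1 = 124/55 ≈ 2.255 bits/symbol.

2.255 bits/symbol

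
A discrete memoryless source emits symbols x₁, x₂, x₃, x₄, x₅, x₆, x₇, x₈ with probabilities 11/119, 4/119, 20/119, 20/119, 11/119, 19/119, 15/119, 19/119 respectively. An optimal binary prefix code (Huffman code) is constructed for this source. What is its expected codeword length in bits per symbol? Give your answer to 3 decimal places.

2.958 bits/symbol

Repeatedly combine the two least-probable nodes; the expected code length is the sum of the merged weights.
merge 4/119 + 11/119 → 15/119
merge 11/119 + 15/119 → 26/119
merge 15/119 + 19/119 → 2/7
merge 19/119 + 20/119 → 39/119
merge 20/119 + 26/119 → 46/119
merge 2/7 + 39/119 → 73/119
merge 46/119 + 73/119 → 1
L = 15/119 + 26/119 + 2/7 + 39/119 + 46/119 + 73/119 + 1 = 352/119 ≈ 2.958 bits/symbol.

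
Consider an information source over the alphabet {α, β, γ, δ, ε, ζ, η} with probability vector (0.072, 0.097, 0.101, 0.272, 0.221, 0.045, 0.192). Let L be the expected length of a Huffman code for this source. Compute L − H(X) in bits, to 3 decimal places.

Entropy H = −Σ p log₂ p ≈ 2.5845 bits.
Huffman merges: 9/200+9/125→117/1000; 97/1000+101/1000→99/500; 117/1000+24/125→309/1000; 99/500+221/1000→419/1000; 34/125+309/1000→581/1000; 419/1000+581/1000→1. L = 328/125 ≈ 2.6240.
L − H = 2.6240 − 2.5845 = 0.039 bits.

0.039 bits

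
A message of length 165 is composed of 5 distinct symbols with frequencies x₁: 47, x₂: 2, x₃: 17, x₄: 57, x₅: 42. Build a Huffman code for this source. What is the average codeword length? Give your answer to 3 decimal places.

2.115 bits/symbol

Probabilities are the counts divided by 165.
Repeatedly combine the two least-probable nodes; the expected code length is the sum of the merged weights.
merge 2/165 + 17/165 → 19/165
merge 19/165 + 14/55 → 61/165
merge 47/165 + 19/55 → 104/165
merge 61/165 + 104/165 → 1
L = 19/165 + 61/165 + 104/165 + 1 = 349/165 ≈ 2.115 bits/symbol.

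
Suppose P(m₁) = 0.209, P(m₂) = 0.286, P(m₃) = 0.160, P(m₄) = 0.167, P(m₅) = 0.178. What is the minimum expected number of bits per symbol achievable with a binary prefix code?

2.327 bits/symbol

Repeatedly combine the two least-probable nodes; the expected code length is the sum of the merged weights.
merge 4/25 + 167/1000 → 327/1000
merge 89/500 + 209/1000 → 387/1000
merge 143/500 + 327/1000 → 613/1000
merge 387/1000 + 613/1000 → 1
L = 327/1000 + 387/1000 + 613/1000 + 1 = 2327/1000 = 2.327 bits/symbol.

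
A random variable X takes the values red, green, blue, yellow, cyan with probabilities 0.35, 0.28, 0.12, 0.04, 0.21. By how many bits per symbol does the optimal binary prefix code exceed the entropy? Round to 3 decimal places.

0.090 bits

Entropy H = −Σ p log₂ p ≈ 2.0700 bits.
Huffman merges: 1/25+3/25→4/25; 4/25+21/100→37/100; 7/25+7/20→63/100; 37/100+63/100→1. L = 54/25 ≈ 2.1600.
L − H = 2.1600 − 2.0700 = 0.090 bits.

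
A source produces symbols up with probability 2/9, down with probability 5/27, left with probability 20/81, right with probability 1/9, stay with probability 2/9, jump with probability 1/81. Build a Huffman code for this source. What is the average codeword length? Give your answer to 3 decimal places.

Repeatedly combine the two least-probable nodes; the expected code length is the sum of the merged weights.
merge 1/81 + 1/9 → 10/81
merge 10/81 + 5/27 → 25/81
merge 2/9 + 2/9 → 4/9
merge 20/81 + 25/81 → 5/9
merge 4/9 + 5/9 → 1
L = 10/81 + 25/81 + 4/9 + 5/9 + 1 = 197/81 ≈ 2.432 bits/symbol.

2.432 bits/symbol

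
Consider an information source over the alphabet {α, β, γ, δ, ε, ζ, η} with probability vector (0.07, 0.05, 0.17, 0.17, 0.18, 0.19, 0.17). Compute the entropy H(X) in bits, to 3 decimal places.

2.689 bits

H = −Σ pᵢ log₂ pᵢ.
−0.07·log₂(0.07) = 0.2686
−0.05·log₂(0.05) = 0.2161
−0.17·log₂(0.17) = 0.4346
−0.17·log₂(0.17) = 0.4346
−0.18·log₂(0.18) = 0.4453
−0.19·log₂(0.19) = 0.4552
−0.17·log₂(0.17) = 0.4346
Sum ≈ 2.6889 → 2.689 bits.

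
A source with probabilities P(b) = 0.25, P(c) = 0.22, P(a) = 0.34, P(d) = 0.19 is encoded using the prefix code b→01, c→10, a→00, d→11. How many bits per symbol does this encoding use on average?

L̄ = Σ pᵢ·ℓᵢ = 0.25·2 + 0.22·2 + 0.34·2 + 0.19·2 = 2 bits/symbol.

2 bits/symbol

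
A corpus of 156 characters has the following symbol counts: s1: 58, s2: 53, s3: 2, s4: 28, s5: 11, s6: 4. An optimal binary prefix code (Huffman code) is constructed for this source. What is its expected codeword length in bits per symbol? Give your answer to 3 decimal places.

Probabilities are the counts divided by 156.
Repeatedly combine the two least-probable nodes; the expected code length is the sum of the merged weights.
merge 1/78 + 1/39 → 1/26
merge 1/26 + 11/156 → 17/156
merge 17/156 + 7/39 → 15/52
merge 15/52 + 53/156 → 49/78
merge 29/78 + 49/78 → 1
L = 1/26 + 17/156 + 15/52 + 49/78 + 1 = 161/78 ≈ 2.064 bits/symbol.

2.064 bits/symbol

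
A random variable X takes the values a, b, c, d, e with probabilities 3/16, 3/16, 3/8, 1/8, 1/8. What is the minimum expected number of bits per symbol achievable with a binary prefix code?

Repeatedly combine the two least-probable nodes; the expected code length is the sum of the merged weights.
merge 1/8 + 1/8 → 1/4
merge 3/16 + 3/16 → 3/8
merge 1/4 + 3/8 → 5/8
merge 3/8 + 5/8 → 1
L = 1/4 + 3/8 + 5/8 + 1 = 9/4 = 2.25 bits/symbol.

2.25 bits/symbol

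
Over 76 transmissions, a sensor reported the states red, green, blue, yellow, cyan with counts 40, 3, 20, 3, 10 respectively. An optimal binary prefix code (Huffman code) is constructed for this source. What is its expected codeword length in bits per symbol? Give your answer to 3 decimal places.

Probabilities are the counts divided by 76.
Repeatedly combine the two least-probable nodes; the expected code length is the sum of the merged weights.
merge 3/76 + 3/76 → 3/38
merge 3/38 + 5/38 → 4/19
merge 4/19 + 5/19 → 9/19
merge 9/19 + 10/19 → 1
L = 3/38 + 4/19 + 9/19 + 1 = 67/38 ≈ 1.763 bits/symbol.

1.763 bits/symbol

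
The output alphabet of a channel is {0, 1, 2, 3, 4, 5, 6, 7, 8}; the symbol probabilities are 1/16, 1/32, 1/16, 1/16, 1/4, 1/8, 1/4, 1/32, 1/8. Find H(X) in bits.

Each probability is a power of 1/2, so log₂(1/p) is an integer.
H = Σ p·log₂(1/p) = 1/16·4 + 1/32·5 + 1/16·4 + 1/16·4 + 1/4·2 + 1/8·3 + 1/4·2 + 1/32·5 + 1/8·3 = 2.8125 bits.

2.8125 bits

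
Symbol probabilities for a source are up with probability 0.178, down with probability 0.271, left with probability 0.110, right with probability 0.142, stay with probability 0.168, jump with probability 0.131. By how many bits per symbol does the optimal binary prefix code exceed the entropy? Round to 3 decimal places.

Entropy H = −Σ p log₂ p ≈ 2.5203 bits.
Huffman merges: 11/100+131/1000→241/1000; 71/500+21/125→31/100; 89/500+241/1000→419/1000; 271/1000+31/100→581/1000; 419/1000+581/1000→1. L = 2551/1000 ≈ 2.5510.
L − H = 2.5510 − 2.5203 = 0.031 bits.

0.031 bits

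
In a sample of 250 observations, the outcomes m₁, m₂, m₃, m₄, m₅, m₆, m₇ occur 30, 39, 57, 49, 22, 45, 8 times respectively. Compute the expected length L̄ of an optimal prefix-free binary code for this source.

2.696 bits/symbol

Probabilities are the counts divided by 250.
Repeatedly combine the two least-probable nodes; the expected code length is the sum of the merged weights.
merge 4/125 + 11/125 → 3/25
merge 3/25 + 3/25 → 6/25
merge 39/250 + 9/50 → 42/125
merge 49/250 + 57/250 → 53/125
merge 6/25 + 42/125 → 72/125
merge 53/125 + 72/125 → 1
L = 3/25 + 6/25 + 42/125 + 53/125 + 72/125 + 1 = 337/125 = 2.696 bits/symbol.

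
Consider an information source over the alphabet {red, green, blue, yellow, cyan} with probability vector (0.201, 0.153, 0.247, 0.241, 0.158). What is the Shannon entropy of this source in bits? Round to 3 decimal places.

H = −Σ pᵢ log₂ pᵢ.
−0.201·log₂(0.201) = 0.4653
−0.153·log₂(0.153) = 0.4144
−0.247·log₂(0.247) = 0.4983
−0.241·log₂(0.241) = 0.4947
−0.158·log₂(0.158) = 0.4206
Sum ≈ 2.2933 → 2.293 bits.

2.293 bits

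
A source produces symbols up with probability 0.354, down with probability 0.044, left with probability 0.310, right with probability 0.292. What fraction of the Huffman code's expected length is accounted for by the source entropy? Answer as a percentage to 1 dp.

89.4%

Entropy H = −Σ p log₂ p ≈ 1.7710 bits.
Huffman merges: 11/250+73/250→42/125; 31/100+42/125→323/500; 177/500+323/500→1. L = 991/500 ≈ 1.9820.
Efficiency = H/L = 1.7710/1.9820 = 89.4%.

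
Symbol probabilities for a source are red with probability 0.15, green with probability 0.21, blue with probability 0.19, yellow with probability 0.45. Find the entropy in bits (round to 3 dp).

H = −Σ pᵢ log₂ pᵢ.
−0.15·log₂(0.15) = 0.4105
−0.21·log₂(0.21) = 0.4728
−0.19·log₂(0.19) = 0.4552
−0.45·log₂(0.45) = 0.5184
Sum ≈ 1.8570 → 1.857 bits.

1.857 bits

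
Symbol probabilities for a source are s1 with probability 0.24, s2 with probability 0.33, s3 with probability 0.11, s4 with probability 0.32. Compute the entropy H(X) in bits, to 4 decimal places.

1.8983 bits

H = −Σ pᵢ log₂ pᵢ.
−0.24·log₂(0.24) = 0.4941
−0.33·log₂(0.33) = 0.5278
−0.11·log₂(0.11) = 0.3503
−0.32·log₂(0.32) = 0.5260
Sum ≈ 1.8983 → 1.8983 bits.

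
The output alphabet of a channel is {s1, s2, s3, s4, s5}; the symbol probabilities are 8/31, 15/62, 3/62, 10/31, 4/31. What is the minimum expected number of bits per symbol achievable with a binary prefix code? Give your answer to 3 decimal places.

2.177 bits/symbol

Repeatedly combine the two least-probable nodes; the expected code length is the sum of the merged weights.
merge 3/62 + 4/31 → 11/62
merge 11/62 + 15/62 → 13/31
merge 8/31 + 10/31 → 18/31
merge 13/31 + 18/31 → 1
L = 11/62 + 13/31 + 18/31 + 1 = 135/62 ≈ 2.177 bits/symbol.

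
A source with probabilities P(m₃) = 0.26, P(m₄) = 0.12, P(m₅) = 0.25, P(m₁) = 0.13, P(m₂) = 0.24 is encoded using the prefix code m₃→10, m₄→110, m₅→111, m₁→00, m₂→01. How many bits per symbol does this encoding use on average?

L̄ = Σ pᵢ·ℓᵢ = 0.26·2 + 0.12·3 + 0.25·3 + 0.13·2 + 0.24·2 = 2.37 bits/symbol.

2.37 bits/symbol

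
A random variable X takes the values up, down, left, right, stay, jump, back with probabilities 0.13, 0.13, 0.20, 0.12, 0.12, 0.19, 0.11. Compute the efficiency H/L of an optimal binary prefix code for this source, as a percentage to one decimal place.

Entropy H = −Σ p log₂ p ≈ 2.7693 bits.
Huffman merges: 11/100+3/25→23/100; 3/25+13/100→1/4; 13/100+19/100→8/25; 1/5+23/100→43/100; 1/4+8/25→57/100; 43/100+57/100→1. L = 14/5 ≈ 2.8000.
Efficiency = H/L = 2.7693/2.8000 = 98.9%.

98.9%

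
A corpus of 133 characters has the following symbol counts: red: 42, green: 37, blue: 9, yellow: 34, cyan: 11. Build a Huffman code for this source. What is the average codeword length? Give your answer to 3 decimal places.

Probabilities are the counts divided by 133.
Repeatedly combine the two least-probable nodes; the expected code length is the sum of the merged weights.
merge 9/133 + 11/133 → 20/133
merge 20/133 + 34/133 → 54/133
merge 37/133 + 6/19 → 79/133
merge 54/133 + 79/133 → 1
L = 20/133 + 54/133 + 79/133 + 1 = 286/133 ≈ 2.150 bits/symbol.

2.150 bits/symbol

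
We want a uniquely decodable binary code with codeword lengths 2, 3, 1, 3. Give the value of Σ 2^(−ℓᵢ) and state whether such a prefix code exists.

With common denominator 2^3 = 8: Σ 2^(−ℓᵢ) = 2/8 + 1/8 + 4/8 + 1/8 = 8/8 = 1.
Kraft's inequality requires Σ ≤ 1; here Σ = 1 ≤ 1, so such a prefix code exists.

1; yes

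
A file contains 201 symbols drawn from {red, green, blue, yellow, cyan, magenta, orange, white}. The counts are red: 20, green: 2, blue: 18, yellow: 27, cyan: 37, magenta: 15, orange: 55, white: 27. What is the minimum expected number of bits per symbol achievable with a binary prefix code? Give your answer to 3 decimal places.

2.801 bits/symbol

Probabilities are the counts divided by 201.
Repeatedly combine the two least-probable nodes; the expected code length is the sum of the merged weights.
merge 2/201 + 5/67 → 17/201
merge 17/201 + 6/67 → 35/201
merge 20/201 + 9/67 → 47/201
merge 9/67 + 35/201 → 62/201
merge 37/201 + 47/201 → 28/67
merge 55/201 + 62/201 → 39/67
merge 28/67 + 39/67 → 1
L = 17/201 + 35/201 + 47/201 + 62/201 + 28/67 + 39/67 + 1 = 563/201 ≈ 2.801 bits/symbol.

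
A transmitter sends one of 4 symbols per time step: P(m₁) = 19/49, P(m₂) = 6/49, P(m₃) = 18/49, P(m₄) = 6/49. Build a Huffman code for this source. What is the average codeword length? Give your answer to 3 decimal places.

Repeatedly combine the two least-probable nodes; the expected code length is the sum of the merged weights.
merge 6/49 + 6/49 → 12/49
merge 12/49 + 18/49 → 30/49
merge 19/49 + 30/49 → 1
L = 12/49 + 30/49 + 1 = 13/7 ≈ 1.857 bits/symbol.

1.857 bits/symbol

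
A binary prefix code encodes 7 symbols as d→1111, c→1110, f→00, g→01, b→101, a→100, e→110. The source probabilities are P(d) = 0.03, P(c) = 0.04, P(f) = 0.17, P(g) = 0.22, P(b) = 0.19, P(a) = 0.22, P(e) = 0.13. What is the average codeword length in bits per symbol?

2.68 bits/symbol

L̄ = Σ pᵢ·ℓᵢ = 0.03·4 + 0.04·4 + 0.17·2 + 0.22·2 + 0.19·3 + 0.22·3 + 0.13·3 = 2.68 bits/symbol.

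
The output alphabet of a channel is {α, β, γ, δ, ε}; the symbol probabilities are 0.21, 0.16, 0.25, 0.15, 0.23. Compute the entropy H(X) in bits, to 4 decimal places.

H = −Σ pᵢ log₂ pᵢ.
−0.21·log₂(0.21) = 0.4728
−0.16·log₂(0.16) = 0.4230
−0.25·log₂(0.25) = 0.5000
−0.15·log₂(0.15) = 0.4105
−0.23·log₂(0.23) = 0.4877
Sum ≈ 2.2941 → 2.2941 bits.

2.2941 bits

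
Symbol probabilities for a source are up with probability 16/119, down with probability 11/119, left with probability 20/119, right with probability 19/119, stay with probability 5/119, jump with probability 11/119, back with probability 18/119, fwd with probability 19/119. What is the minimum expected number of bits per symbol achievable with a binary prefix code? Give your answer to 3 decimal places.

Repeatedly combine the two least-probable nodes; the expected code length is the sum of the merged weights.
merge 5/119 + 11/119 → 16/119
merge 11/119 + 16/119 → 27/119
merge 16/119 + 18/119 → 2/7
merge 19/119 + 19/119 → 38/119
merge 20/119 + 27/119 → 47/119
merge 2/7 + 38/119 → 72/119
merge 47/119 + 72/119 → 1
L = 16/119 + 27/119 + 2/7 + 38/119 + 47/119 + 72/119 + 1 = 353/119 ≈ 2.966 bits/symbol.

2.966 bits/symbol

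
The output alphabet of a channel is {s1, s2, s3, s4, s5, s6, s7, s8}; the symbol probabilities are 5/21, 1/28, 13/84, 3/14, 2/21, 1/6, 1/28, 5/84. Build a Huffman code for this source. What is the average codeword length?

2.75 bits/symbol

Repeatedly combine the two least-probable nodes; the expected code length is the sum of the merged weights.
merge 1/28 + 1/28 → 1/14
merge 5/84 + 1/14 → 11/84
merge 2/21 + 11/84 → 19/84
merge 13/84 + 1/6 → 9/28
merge 3/14 + 19/84 → 37/84
merge 5/21 + 9/28 → 47/84
merge 37/84 + 47/84 → 1
L = 1/14 + 11/84 + 19/84 + 9/28 + 37/84 + 47/84 + 1 = 11/4 = 2.75 bits/symbol.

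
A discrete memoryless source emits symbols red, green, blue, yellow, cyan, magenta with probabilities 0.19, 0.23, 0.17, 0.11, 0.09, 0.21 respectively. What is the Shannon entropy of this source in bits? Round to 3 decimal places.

2.513 bits

H = −Σ pᵢ log₂ pᵢ.
−0.19·log₂(0.19) = 0.4552
−0.23·log₂(0.23) = 0.4877
−0.17·log₂(0.17) = 0.4346
−0.11·log₂(0.11) = 0.3503
−0.09·log₂(0.09) = 0.3127
−0.21·log₂(0.21) = 0.4728
Sum ≈ 2.5132 → 2.513 bits.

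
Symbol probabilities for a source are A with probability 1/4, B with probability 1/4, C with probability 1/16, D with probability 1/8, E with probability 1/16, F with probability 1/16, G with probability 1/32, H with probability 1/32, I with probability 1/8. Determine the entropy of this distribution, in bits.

2.8125 bits

Each probability is a power of 1/2, so log₂(1/p) is an integer.
H = Σ p·log₂(1/p) = 1/4·2 + 1/4·2 + 1/16·4 + 1/8·3 + 1/16·4 + 1/16·4 + 1/32·5 + 1/32·5 + 1/8·3 = 2.8125 bits.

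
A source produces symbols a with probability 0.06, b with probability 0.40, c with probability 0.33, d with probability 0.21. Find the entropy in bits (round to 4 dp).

1.7730 bits

H = −Σ pᵢ log₂ pᵢ.
−0.06·log₂(0.06) = 0.2435
−0.40·log₂(0.40) = 0.5288
−0.33·log₂(0.33) = 0.5278
−0.21·log₂(0.21) = 0.4728
Sum ≈ 1.7730 → 1.7730 bits.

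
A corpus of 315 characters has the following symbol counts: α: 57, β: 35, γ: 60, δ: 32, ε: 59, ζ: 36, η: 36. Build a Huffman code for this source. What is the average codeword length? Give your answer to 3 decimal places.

Probabilities are the counts divided by 315.
Repeatedly combine the two least-probable nodes; the expected code length is the sum of the merged weights.
merge 32/315 + 1/9 → 67/315
merge 4/35 + 4/35 → 8/35
merge 19/105 + 59/315 → 116/315
merge 4/21 + 67/315 → 127/315
merge 8/35 + 116/315 → 188/315
merge 127/315 + 188/315 → 1
L = 67/315 + 8/35 + 116/315 + 127/315 + 188/315 + 1 = 59/21 ≈ 2.810 bits/symbol.

2.810 bits/symbol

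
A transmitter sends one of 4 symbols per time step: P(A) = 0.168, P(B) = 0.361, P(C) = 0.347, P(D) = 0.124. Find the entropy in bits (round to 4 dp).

H = −Σ pᵢ log₂ pᵢ.
−0.168·log₂(0.168) = 0.4323
−0.361·log₂(0.361) = 0.5306
−0.347·log₂(0.347) = 0.5299
−0.124·log₂(0.124) = 0.3734
Sum ≈ 1.8663 → 1.8663 bits.

1.8663 bits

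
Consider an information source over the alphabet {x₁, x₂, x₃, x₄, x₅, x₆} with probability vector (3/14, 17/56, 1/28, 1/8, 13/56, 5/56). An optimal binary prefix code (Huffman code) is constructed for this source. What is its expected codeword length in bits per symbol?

Repeatedly combine the two least-probable nodes; the expected code length is the sum of the merged weights.
merge 1/28 + 5/56 → 1/8
merge 1/8 + 1/8 → 1/4
merge 3/14 + 13/56 → 25/56
merge 1/4 + 17/56 → 31/56
merge 25/56 + 31/56 → 1
L = 1/8 + 1/4 + 25/56 + 31/56 + 1 = 19/8 = 2.375 bits/symbol.

2.375 bits/symbol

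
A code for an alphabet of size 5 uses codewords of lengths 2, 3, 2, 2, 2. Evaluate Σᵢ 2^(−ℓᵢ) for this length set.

With common denominator 2^3 = 8: Σ 2^(−ℓᵢ) = 2/8 + 1/8 + 2/8 + 2/8 + 2/8 = 9/8 = 1.125.

1.125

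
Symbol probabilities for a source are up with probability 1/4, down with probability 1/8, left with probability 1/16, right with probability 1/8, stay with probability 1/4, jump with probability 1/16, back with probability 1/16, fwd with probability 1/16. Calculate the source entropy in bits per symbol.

2.75 bits

Each probability is a power of 1/2, so log₂(1/p) is an integer.
H = Σ p·log₂(1/p) = 1/4·2 + 1/8·3 + 1/16·4 + 1/8·3 + 1/4·2 + 1/16·4 + 1/16·4 + 1/16·4 = 2.75 bits.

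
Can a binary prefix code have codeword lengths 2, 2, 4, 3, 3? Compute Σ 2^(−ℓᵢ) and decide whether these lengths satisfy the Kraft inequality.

With common denominator 2^4 = 16: Σ 2^(−ℓᵢ) = 4/16 + 4/16 + 1/16 + 2/16 + 2/16 = 13/16 = 0.8125.
Kraft's inequality requires Σ ≤ 1; here Σ = 0.8125 ≤ 1, so such a prefix code exists.

0.8125; yes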